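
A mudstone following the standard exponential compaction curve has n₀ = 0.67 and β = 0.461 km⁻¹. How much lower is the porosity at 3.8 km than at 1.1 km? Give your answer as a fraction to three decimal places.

0.287

n(1.1) = 0.67·e^(−0.461×1.1) = 0.4035
n(3.8) = 0.67·e^(−0.461×3.8) = 0.1162
Δn = 0.4035 − 0.1162 = 0.2873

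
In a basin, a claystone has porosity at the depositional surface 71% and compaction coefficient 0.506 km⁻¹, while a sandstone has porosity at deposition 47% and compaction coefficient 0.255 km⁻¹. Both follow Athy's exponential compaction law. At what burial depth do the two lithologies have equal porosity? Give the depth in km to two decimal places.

1.64 km

Set n₀ₐ e^(−kₐd) = n₀ᵦ e^(−kᵦd) ⇒ ln(n₀ₐ/n₀ᵦ) = (kₐ − kᵦ)·d
d = ln(0.71/0.47) / (0.506 − 0.255) = 0.4125 / 0.251 = 1.644 km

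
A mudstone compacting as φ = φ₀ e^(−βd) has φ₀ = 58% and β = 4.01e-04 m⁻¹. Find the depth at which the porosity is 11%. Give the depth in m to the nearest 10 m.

4150 m

Working in km (1 km = 1000 m; β in km⁻¹ = β in m⁻¹ × 1000):
Invert Athy's law: d = ln(φ₀/φ) / β
d = ln(0.58/0.11) / 0.401 = ln(5.273) / 0.401 = 1.6625 / 0.401 = 4.146 km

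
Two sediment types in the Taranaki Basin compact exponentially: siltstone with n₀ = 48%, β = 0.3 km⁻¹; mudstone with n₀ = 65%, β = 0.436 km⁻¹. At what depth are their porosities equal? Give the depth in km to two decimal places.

2.23 km

Set n₀ₐ e^(−βₐZ) = n₀ᵦ e^(−βᵦZ) ⇒ ln(n₀ₐ/n₀ᵦ) = (βₐ − βᵦ)·Z
Z = ln(0.48/0.65) / (0.3 − 0.436) = -0.3032 / -0.136 = 2.229 km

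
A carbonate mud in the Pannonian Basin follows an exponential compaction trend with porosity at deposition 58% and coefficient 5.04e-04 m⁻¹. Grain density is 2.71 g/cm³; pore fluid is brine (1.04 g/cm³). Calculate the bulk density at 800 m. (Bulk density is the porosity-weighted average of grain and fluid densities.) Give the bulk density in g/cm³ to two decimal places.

Working in km (1 km = 1000 m; β in km⁻¹ = β in m⁻¹ × 1000):
Porosity at depth: φ = 0.58·exp(−0.504×0.8) = 0.58×0.6682 = 0.3875
Bulk density: ρ_b = (1−φ)ρ_g + φ·ρ_f = 0.6125×2.71 + 0.3875×1.04
       = 1.660 + 0.403 = 2.063 g/cm³

2.06 g/cm³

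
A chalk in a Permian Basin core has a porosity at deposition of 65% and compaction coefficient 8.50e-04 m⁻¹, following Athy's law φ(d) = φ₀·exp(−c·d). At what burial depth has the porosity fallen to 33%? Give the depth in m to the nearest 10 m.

Working in km (1 km = 1000 m; c in km⁻¹ = c in m⁻¹ × 1000):
Invert Athy's law: d = ln(φ₀/φ) / c
d = ln(0.65/0.33) / 0.85 = ln(1.97) / 0.85 = 0.6779 / 0.85 = 0.798 km

800 m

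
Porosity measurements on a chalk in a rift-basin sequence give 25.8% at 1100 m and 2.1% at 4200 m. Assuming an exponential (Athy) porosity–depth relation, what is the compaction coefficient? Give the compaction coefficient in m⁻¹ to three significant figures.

Working in km (1 km = 1000 m; k in km⁻¹ = k in m⁻¹ × 1000):
Athy: φ(d) = φ₀ e^(−kd) ⇒ φ₁/φ₂ = e^{k(d₂−d₁)} ⇒ k = ln(φ₁/φ₂)/(d₂−d₁)
k = ln(0.258/0.021) / (4.2 − 1.1) = ln(12.29) / 3.1 = 2.5084 / 3.1 = 0.8092 km⁻¹

0.000809 m⁻¹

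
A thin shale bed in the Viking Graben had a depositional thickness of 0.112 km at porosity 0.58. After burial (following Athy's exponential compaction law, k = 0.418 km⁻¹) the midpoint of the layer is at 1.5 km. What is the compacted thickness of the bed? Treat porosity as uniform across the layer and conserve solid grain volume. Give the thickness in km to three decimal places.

Porosity at 1.5 km: n = 0.58·exp(−0.418×1.5) = 0.3098
Solid-volume conservation: h(1−n) = h₀(1−n₀) ⇒ h = h₀·(1−n₀)/(1−n)
h = 0.112 × (1 − 0.58)/(1 − 0.3098) = 0.112 × 0.6085 = 0.0682 km

0.068 km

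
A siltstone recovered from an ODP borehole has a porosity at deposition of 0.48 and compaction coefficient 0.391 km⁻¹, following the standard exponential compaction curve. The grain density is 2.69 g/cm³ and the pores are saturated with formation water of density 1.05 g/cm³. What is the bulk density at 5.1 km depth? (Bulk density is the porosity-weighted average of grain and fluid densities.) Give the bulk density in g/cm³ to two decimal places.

Porosity at depth: phi = 0.48·exp(−0.391×5.1) = 0.48×0.1361 = 0.0653
Bulk density: ρ_b = (1−phi)ρ_g + phi·ρ_f = 0.9347×2.69 + 0.0653×1.05
       = 2.514 + 0.069 = 2.583 g/cm³

2.58 g/cm³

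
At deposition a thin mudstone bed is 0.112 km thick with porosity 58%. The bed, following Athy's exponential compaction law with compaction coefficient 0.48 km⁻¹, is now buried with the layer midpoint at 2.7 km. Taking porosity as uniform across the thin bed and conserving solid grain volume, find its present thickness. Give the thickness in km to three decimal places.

0.056 km

Porosity at 2.7 km: φ = 0.58·exp(−0.48×2.7) = 0.1587
Solid-volume conservation: h(1−φ) = h₀(1−φ₀) ⇒ h = h₀·(1−φ₀)/(1−φ)
h = 0.112 × (1 − 0.58)/(1 − 0.1587) = 0.112 × 0.4992 = 0.0559 km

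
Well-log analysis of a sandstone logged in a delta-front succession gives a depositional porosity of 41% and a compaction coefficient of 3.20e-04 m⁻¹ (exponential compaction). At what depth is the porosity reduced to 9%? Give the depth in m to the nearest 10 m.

4740 m

Working in km (1 km = 1000 m; β in km⁻¹ = β in m⁻¹ × 1000):
Invert Athy's law: Z = ln(φ₀/φ) / β
Z = ln(0.41/0.09) / 0.32 = ln(4.556) / 0.32 = 1.5163 / 0.32 = 4.739 km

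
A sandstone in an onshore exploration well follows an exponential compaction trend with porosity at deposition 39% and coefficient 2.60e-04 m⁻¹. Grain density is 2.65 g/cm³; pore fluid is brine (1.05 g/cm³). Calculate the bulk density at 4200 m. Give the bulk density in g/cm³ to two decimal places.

2.44 g/cm³

Working in km (1 km = 1000 m; β in km⁻¹ = β in m⁻¹ × 1000):
Porosity at depth: phi = 0.39·exp(−0.26×4.2) = 0.39×0.3355 = 0.1309
Bulk density: ρ_b = (1−phi)ρ_g + phi·ρ_f = 0.8691×2.65 + 0.1309×1.05
       = 2.303 + 0.137 = 2.441 g/cm³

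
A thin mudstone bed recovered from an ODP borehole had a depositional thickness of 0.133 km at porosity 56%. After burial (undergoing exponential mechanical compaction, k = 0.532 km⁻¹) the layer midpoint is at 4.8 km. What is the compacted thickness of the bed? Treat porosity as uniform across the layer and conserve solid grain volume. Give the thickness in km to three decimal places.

Porosity at 4.8 km: φ = 0.56·exp(−0.532×4.8) = 0.0436
Solid-volume conservation: h(1−φ) = h₀(1−φ₀) ⇒ h = h₀·(1−φ₀)/(1−φ)
h = 0.133 × (1 − 0.56)/(1 − 0.0436) = 0.133 × 0.4600 = 0.0612 km

0.061 km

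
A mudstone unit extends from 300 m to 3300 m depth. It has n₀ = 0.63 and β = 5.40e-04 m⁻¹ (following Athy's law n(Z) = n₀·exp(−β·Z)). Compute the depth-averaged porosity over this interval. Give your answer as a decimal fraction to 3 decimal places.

0.265

Working in km (1 km = 1000 m; β in km⁻¹ = β in m⁻¹ × 1000):
⟨n⟩ = (1/(Z₂−Z₁)) ∫ n₀ e^(−βZ) dZ = n₀·(e^(−β·Z₁) − e^(−β·Z₂)) / (β·(Z₂−Z₁))
e^(−0.54×0.3) = 0.8504; e^(−0.54×3.3) = 0.1683
⟨n⟩ = 0.63 × (0.8504 − 0.1683) / (0.54 × 3) = 0.63 × 0.4211 = 0.2653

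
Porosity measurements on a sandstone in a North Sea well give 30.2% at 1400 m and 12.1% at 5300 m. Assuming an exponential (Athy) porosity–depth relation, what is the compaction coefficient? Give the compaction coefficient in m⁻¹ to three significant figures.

0.000235 m⁻¹

Working in km (1 km = 1000 m; k in km⁻¹ = k in m⁻¹ × 1000):
Athy: phi(Z) = phi₀ e^(−kZ) ⇒ phi₁/phi₂ = e^{k(Z₂−Z₁)} ⇒ k = ln(phi₁/phi₂)/(Z₂−Z₁)
k = ln(0.302/0.121) / (5.3 − 1.4) = ln(2.496) / 3.9 = 0.9146 / 3.9 = 0.2345 km⁻¹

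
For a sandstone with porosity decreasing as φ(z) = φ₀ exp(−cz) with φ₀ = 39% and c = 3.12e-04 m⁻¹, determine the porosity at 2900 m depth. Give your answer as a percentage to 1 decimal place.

Working in km (1 km = 1000 m; c in km⁻¹ = c in m⁻¹ × 1000):
φ = φ₀·exp(−c·z) = 0.39 × exp(−0.312 × 2.9) = 0.39 × exp(−0.9048)
  = 0.39 × 0.4046 = 0.1578

15.8%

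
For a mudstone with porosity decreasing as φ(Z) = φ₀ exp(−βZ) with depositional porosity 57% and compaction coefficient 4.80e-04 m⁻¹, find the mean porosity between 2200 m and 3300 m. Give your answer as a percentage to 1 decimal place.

Working in km (1 km = 1000 m; β in km⁻¹ = β in m⁻¹ × 1000):
⟨φ⟩ = (1/(Z₂−Z₁)) ∫ φ₀ e^(−βZ) dZ = φ₀·(e^(−β·Z₁) − e^(−β·Z₂)) / (β·(Z₂−Z₁))
e^(−0.48×2.2) = 0.3478; e^(−0.48×3.3) = 0.2052
⟨φ⟩ = 0.57 × (0.3478 − 0.2052) / (0.48 × 1.1) = 0.57 × 0.2702 = 0.1540

15.4%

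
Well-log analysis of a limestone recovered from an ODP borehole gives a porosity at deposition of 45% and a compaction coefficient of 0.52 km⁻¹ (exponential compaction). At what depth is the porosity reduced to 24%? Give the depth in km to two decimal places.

Invert Athy's law: Z = ln(phi₀/phi) / c
Z = ln(0.45/0.24) / 0.52 = ln(1.875) / 0.52 = 0.6286 / 0.52 = 1.209 km

1.21 km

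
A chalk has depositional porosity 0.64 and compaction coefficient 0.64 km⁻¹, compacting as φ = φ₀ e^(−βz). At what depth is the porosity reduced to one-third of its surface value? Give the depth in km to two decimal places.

1.72 km

φ/φ₀ = 1/3 ⇒ exp(−β·z) = 1/3 ⇒ z = ln(3) / β
z = 1.0986 / 0.64 = 1.717 km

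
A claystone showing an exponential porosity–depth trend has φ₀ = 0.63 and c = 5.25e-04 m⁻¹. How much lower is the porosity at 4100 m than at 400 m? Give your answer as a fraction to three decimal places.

Working in km (1 km = 1000 m; c in km⁻¹ = c in m⁻¹ × 1000):
φ(0.4) = 0.63·e^(−0.525×0.4) = 0.5107
φ(4.1) = 0.63·e^(−0.525×4.1) = 0.0732
Δφ = 0.5107 − 0.0732 = 0.4375

0.437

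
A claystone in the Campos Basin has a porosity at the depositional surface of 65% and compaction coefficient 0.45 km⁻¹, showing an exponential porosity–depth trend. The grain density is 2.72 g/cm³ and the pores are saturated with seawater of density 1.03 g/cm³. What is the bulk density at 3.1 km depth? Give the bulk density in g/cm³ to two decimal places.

Porosity at depth: phi = 0.65·exp(−0.45×3.1) = 0.65×0.2478 = 0.1611
Bulk density: ρ_b = (1−phi)ρ_g + phi·ρ_f = 0.8389×2.72 + 0.1611×1.03
       = 2.282 + 0.166 = 2.448 g/cm³

2.45 g/cm³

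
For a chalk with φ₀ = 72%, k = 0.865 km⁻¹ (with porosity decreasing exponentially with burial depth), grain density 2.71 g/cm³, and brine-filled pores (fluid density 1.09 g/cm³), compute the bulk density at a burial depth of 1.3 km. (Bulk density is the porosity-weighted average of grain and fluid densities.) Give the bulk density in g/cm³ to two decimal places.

2.33 g/cm³

Porosity at depth: φ = 0.72·exp(−0.865×1.3) = 0.72×0.3248 = 0.2339
Bulk density: ρ_b = (1−φ)ρ_g + φ·ρ_f = 0.7661×2.71 + 0.2339×1.09
       = 2.076 + 0.255 = 2.331 g/cm³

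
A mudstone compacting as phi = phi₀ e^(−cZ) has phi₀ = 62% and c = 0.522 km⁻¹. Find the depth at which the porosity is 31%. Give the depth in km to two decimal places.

1.33 km

Invert Athy's law: Z = ln(phi₀/phi) / c
Z = ln(0.62/0.31) / 0.522 = ln(2) / 0.522 = 0.6931 / 0.522 = 1.328 km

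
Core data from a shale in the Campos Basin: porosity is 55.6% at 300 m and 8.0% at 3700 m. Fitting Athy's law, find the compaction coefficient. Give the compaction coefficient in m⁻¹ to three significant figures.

Working in km (1 km = 1000 m; c in km⁻¹ = c in m⁻¹ × 1000):
Athy: phi(Z) = phi₀ e^(−cZ) ⇒ phi₁/phi₂ = e^{c(Z₂−Z₁)} ⇒ c = ln(phi₁/phi₂)/(Z₂−Z₁)
c = ln(0.556/0.08) / (3.7 − 0.3) = ln(6.95) / 3.4 = 1.9387 / 3.4 = 0.5702 km⁻¹

0.000570 m⁻¹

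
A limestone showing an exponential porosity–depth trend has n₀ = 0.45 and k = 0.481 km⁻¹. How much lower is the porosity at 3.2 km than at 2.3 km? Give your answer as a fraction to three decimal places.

0.052

n(2.3) = 0.45·e^(−0.481×2.3) = 0.1489
n(3.2) = 0.45·e^(−0.481×3.2) = 0.0965
Δn = 0.1489 − 0.0965 = 0.0523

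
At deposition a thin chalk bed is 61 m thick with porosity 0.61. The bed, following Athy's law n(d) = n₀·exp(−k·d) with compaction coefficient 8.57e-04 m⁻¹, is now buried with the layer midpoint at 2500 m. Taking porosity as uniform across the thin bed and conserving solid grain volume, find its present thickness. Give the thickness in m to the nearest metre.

Working in km (1 km = 1000 m; k in km⁻¹ = k in m⁻¹ × 1000):
Porosity at 2.5 km: n = 0.61·exp(−0.857×2.5) = 0.0716
Solid-volume conservation: h(1−n) = h₀(1−n₀) ⇒ h = h₀·(1−n₀)/(1−n)
h = 0.061 × (1 − 0.61)/(1 − 0.0716) = 0.061 × 0.4201 = 0.0256 km

26 m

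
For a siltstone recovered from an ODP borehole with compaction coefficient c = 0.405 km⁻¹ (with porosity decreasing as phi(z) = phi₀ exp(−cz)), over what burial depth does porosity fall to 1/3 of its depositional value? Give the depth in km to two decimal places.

phi/phi₀ = 1/3 ⇒ exp(−c·z) = 1/3 ⇒ z = ln(3) / c
z = 1.0986 / 0.405 = 2.713 km

2.71 km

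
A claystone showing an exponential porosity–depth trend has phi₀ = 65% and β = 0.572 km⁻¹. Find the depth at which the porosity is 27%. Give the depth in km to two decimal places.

1.54 km

Invert Athy's law: Z = ln(phi₀/phi) / β
Z = ln(0.65/0.27) / 0.572 = ln(2.407) / 0.572 = 0.8786 / 0.572 = 1.536 km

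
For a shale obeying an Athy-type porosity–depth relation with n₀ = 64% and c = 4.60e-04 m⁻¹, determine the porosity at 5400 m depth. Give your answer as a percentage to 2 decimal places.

Working in km (1 km = 1000 m; c in km⁻¹ = c in m⁻¹ × 1000):
n = n₀·exp(−c·d) = 0.64 × exp(−0.46 × 5.4) = 0.64 × exp(−2.484)
  = 0.64 × 0.0834 = 0.0534

5.34%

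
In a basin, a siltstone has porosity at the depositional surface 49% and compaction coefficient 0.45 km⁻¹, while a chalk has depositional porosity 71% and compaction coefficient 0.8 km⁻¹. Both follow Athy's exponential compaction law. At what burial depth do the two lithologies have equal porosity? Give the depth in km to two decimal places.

Set n₀ₐ e^(−cₐz) = n₀ᵦ e^(−cᵦz) ⇒ ln(n₀ₐ/n₀ᵦ) = (cₐ − cᵦ)·z
z = ln(0.49/0.71) / (0.45 − 0.8) = -0.3709 / -0.35 = 1.060 km

1.06 km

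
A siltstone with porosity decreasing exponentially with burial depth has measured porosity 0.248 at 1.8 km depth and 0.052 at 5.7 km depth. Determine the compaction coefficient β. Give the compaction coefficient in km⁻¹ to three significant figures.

0.401 km⁻¹

Athy: φ(Z) = φ₀ e^(−βZ) ⇒ φ₁/φ₂ = e^{β(Z₂−Z₁)} ⇒ β = ln(φ₁/φ₂)/(Z₂−Z₁)
β = ln(0.248/0.052) / (5.7 − 1.8) = ln(4.769) / 3.9 = 1.5622 / 3.9 = 0.4006 km⁻¹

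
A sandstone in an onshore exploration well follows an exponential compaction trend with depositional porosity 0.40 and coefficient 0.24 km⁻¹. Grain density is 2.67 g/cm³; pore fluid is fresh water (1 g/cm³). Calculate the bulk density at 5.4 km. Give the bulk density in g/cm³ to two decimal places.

Porosity at depth: n = 0.4·exp(−0.24×5.4) = 0.4×0.2736 = 0.1094
Bulk density: ρ_b = (1−n)ρ_g + n·ρ_f = 0.8906×2.67 + 0.1094×1
       = 2.378 + 0.109 = 2.487 g/cm³

2.49 g/cm³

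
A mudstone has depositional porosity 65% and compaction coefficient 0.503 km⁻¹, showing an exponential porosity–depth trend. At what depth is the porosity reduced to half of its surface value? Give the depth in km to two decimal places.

phi/phi₀ = 1/2 ⇒ exp(−c·Z) = 1/2 ⇒ Z = ln(2) / c
Z = 0.6931 / 0.503 = 1.378 km

1.38 km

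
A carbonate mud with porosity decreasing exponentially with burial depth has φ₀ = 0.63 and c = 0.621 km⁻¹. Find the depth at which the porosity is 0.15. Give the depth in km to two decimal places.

Invert Athy's law: d = ln(φ₀/φ) / c
d = ln(0.63/0.15) / 0.621 = ln(4.2) / 0.621 = 1.4351 / 0.621 = 2.311 km

2.31 km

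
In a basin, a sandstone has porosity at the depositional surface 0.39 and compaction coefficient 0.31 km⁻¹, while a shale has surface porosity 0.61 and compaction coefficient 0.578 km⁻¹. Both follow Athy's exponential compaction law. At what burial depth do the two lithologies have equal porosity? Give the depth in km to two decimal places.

1.67 km

Set phi₀ₐ e^(−cₐz) = phi₀ᵦ e^(−cᵦz) ⇒ ln(phi₀ₐ/phi₀ᵦ) = (cₐ − cᵦ)·z
z = ln(0.39/0.61) / (0.31 − 0.578) = -0.4473 / -0.268 = 1.669 km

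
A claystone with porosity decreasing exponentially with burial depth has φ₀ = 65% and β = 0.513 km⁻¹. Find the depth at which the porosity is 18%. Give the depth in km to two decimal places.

Invert Athy's law: d = ln(φ₀/φ) / β
d = ln(0.65/0.18) / 0.513 = ln(3.611) / 0.513 = 1.2840 / 0.513 = 2.503 km

2.50 km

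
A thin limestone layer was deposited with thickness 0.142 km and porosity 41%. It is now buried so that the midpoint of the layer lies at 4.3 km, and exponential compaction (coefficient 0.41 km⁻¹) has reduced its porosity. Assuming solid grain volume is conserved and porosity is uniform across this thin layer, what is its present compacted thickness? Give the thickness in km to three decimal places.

Porosity at 4.3 km: phi = 0.41·exp(−0.41×4.3) = 0.0703
Solid-volume conservation: h(1−phi) = h₀(1−phi₀) ⇒ h = h₀·(1−phi₀)/(1−phi)
h = 0.142 × (1 − 0.41)/(1 − 0.0703) = 0.142 × 0.6346 = 0.0901 km

0.090 km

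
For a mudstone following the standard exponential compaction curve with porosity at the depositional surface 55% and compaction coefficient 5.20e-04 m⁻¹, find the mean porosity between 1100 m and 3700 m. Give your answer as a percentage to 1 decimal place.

Working in km (1 km = 1000 m; c in km⁻¹ = c in m⁻¹ × 1000):
⟨φ⟩ = (1/(z₂−z₁)) ∫ φ₀ e^(−cz) dz = φ₀·(e^(−c·z₁) − e^(−c·z₂)) / (c·(z₂−z₁))
e^(−0.52×1.1) = 0.5644; e^(−0.52×3.7) = 0.1460
⟨φ⟩ = 0.55 × (0.5644 − 0.1460) / (0.52 × 2.6) = 0.55 × 0.3094 = 0.1702

17.0%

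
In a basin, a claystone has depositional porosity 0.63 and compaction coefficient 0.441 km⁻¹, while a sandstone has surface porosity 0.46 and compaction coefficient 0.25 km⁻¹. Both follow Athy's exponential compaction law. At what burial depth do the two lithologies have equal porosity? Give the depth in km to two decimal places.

1.65 km

Set phi₀ₐ e^(−cₐz) = phi₀ᵦ e^(−cᵦz) ⇒ ln(phi₀ₐ/phi₀ᵦ) = (cₐ − cᵦ)·z
z = ln(0.63/0.46) / (0.441 − 0.25) = 0.3145 / 0.191 = 1.647 km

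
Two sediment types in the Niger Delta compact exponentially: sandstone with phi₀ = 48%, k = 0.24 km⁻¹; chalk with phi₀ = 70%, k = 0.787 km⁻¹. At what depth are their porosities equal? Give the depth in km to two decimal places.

Set phi₀ₐ e^(−kₐz) = phi₀ᵦ e^(−kᵦz) ⇒ ln(phi₀ₐ/phi₀ᵦ) = (kₐ − kᵦ)·z
z = ln(0.48/0.7) / (0.24 − 0.787) = -0.3773 / -0.547 = 0.690 km

0.69 km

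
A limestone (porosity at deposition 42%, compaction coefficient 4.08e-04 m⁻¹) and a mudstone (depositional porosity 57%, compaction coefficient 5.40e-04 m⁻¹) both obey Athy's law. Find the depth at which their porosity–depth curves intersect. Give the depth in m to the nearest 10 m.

2310 m

Working in km (1 km = 1000 m; c in km⁻¹ = c in m⁻¹ × 1000):
Set φ₀ₐ e^(−cₐd) = φ₀ᵦ e^(−cᵦd) ⇒ ln(φ₀ₐ/φ₀ᵦ) = (cₐ − cᵦ)·d
d = ln(0.42/0.57) / (0.408 − 0.54) = -0.3054 / -0.132 = 2.313 km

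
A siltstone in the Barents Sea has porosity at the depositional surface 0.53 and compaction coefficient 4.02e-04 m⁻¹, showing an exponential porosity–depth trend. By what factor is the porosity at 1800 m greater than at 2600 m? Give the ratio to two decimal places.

1.38

Working in km (1 km = 1000 m; c in km⁻¹ = c in m⁻¹ × 1000):
φ(Z₁)/φ(Z₂) = e^(−c·Z₁)/e^(−c·Z₂) = e^{c(Z₂−Z₁)}
= exp(0.402 × 0.8) = exp(0.3216) = 1.3793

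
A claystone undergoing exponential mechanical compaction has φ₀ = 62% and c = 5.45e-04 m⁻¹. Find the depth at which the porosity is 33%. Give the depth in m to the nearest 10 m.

1160 m

Working in km (1 km = 1000 m; c in km⁻¹ = c in m⁻¹ × 1000):
Invert Athy's law: z = ln(φ₀/φ) / c
z = ln(0.62/0.33) / 0.545 = ln(1.879) / 0.545 = 0.6306 / 0.545 = 1.157 km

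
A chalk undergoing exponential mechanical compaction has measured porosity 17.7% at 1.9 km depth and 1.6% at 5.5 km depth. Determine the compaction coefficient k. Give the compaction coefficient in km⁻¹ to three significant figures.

Athy: phi(z) = phi₀ e^(−kz) ⇒ phi₁/phi₂ = e^{k(z₂−z₁)} ⇒ k = ln(phi₁/phi₂)/(z₂−z₁)
k = ln(0.177/0.016) / (5.5 − 1.9) = ln(11.06) / 3.6 = 2.4036 / 3.6 = 0.6677 km⁻¹

0.668 km⁻¹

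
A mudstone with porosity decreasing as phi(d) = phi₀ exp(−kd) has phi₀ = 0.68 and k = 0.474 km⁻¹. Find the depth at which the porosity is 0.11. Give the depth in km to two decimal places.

Invert Athy's law: d = ln(phi₀/phi) / k
d = ln(0.68/0.11) / 0.474 = ln(6.182) / 0.474 = 1.8216 / 0.474 = 3.843 km

3.84 km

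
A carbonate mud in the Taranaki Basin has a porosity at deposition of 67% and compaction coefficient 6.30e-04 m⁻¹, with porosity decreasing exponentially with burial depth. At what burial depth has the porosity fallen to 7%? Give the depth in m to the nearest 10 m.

Working in km (1 km = 1000 m; β in km⁻¹ = β in m⁻¹ × 1000):
Invert Athy's law: Z = ln(phi₀/phi) / β
Z = ln(0.67/0.07) / 0.63 = ln(9.571) / 0.63 = 2.2588 / 0.63 = 3.585 km

3590 m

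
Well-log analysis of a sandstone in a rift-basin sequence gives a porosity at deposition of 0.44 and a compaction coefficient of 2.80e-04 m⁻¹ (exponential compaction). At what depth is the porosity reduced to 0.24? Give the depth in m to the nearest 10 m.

2160 m

Working in km (1 km = 1000 m; β in km⁻¹ = β in m⁻¹ × 1000):
Invert Athy's law: Z = ln(φ₀/φ) / β
Z = ln(0.44/0.24) / 0.28 = ln(1.833) / 0.28 = 0.6061 / 0.28 = 2.165 km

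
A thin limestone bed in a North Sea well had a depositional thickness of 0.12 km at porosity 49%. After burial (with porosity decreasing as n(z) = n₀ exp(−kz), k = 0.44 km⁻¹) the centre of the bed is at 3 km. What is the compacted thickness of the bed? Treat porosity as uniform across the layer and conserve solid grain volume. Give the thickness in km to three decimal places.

0.070 km

Porosity at 3 km: n = 0.49·exp(−0.44×3) = 0.1309
Solid-volume conservation: h(1−n) = h₀(1−n₀) ⇒ h = h₀·(1−n₀)/(1−n)
h = 0.12 × (1 − 0.49)/(1 − 0.1309) = 0.12 × 0.5868 = 0.0704 km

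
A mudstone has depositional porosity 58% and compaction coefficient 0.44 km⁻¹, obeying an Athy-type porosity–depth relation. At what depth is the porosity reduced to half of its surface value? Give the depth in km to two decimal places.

1.58 km

phi/phi₀ = 1/2 ⇒ exp(−k·Z) = 1/2 ⇒ Z = ln(2) / k
Z = 0.6931 / 0.44 = 1.575 km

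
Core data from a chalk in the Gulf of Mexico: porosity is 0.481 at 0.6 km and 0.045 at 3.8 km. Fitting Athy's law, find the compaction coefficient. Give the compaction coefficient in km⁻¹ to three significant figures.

0.740 km⁻¹

Athy: n(Z) = n₀ e^(−cZ) ⇒ n₁/n₂ = e^{c(Z₂−Z₁)} ⇒ c = ln(n₁/n₂)/(Z₂−Z₁)
c = ln(0.481/0.045) / (3.8 − 0.6) = ln(10.69) / 3.2 = 2.3692 / 3.2 = 0.7404 km⁻¹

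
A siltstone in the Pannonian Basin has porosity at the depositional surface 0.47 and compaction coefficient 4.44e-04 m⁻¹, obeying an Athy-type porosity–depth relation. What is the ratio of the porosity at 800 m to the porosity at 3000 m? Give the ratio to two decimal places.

Working in km (1 km = 1000 m; β in km⁻¹ = β in m⁻¹ × 1000):
φ(Z₁)/φ(Z₂) = e^(−β·Z₁)/e^(−β·Z₂) = e^{β(Z₂−Z₁)}
= exp(0.444 × 2.2) = exp(0.9768) = 2.6559

2.66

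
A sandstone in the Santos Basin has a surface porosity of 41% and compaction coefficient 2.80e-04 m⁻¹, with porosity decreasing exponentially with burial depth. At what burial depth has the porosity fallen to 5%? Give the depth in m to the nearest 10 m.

7510 m

Working in km (1 km = 1000 m; k in km⁻¹ = k in m⁻¹ × 1000):
Invert Athy's law: z = ln(n₀/n) / k
z = ln(0.41/0.05) / 0.28 = ln(8.2) / 0.28 = 2.1041 / 0.28 = 7.515 km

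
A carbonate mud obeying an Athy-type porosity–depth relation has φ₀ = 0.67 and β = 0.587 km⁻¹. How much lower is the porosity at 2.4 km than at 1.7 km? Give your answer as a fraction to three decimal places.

0.083

φ(1.7) = 0.67·e^(−0.587×1.7) = 0.2470
φ(2.4) = 0.67·e^(−0.587×2.4) = 0.1638
Δφ = 0.2470 − 0.1638 = 0.0832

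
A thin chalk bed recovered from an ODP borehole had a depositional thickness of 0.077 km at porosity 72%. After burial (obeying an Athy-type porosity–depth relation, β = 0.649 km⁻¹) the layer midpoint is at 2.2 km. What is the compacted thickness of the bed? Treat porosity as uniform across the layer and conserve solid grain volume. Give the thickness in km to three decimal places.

Porosity at 2.2 km: phi = 0.72·exp(−0.649×2.2) = 0.1727
Solid-volume conservation: h(1−phi) = h₀(1−phi₀) ⇒ h = h₀·(1−phi₀)/(1−phi)
h = 0.077 × (1 − 0.72)/(1 − 0.1727) = 0.077 × 0.3384 = 0.0261 km

0.026 km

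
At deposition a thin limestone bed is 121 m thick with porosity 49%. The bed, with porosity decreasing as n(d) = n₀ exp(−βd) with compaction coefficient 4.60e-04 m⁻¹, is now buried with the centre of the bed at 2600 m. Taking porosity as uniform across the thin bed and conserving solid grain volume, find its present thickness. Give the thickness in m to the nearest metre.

72 m

Working in km (1 km = 1000 m; β in km⁻¹ = β in m⁻¹ × 1000):
Porosity at 2.6 km: n = 0.49·exp(−0.46×2.6) = 0.1482
Solid-volume conservation: h(1−n) = h₀(1−n₀) ⇒ h = h₀·(1−n₀)/(1−n)
h = 0.121 × (1 − 0.49)/(1 − 0.1482) = 0.121 × 0.5987 = 0.0724 km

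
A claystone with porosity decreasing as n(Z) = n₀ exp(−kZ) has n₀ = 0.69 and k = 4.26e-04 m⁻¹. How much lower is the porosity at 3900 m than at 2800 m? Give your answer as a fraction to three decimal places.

Working in km (1 km = 1000 m; k in km⁻¹ = k in m⁻¹ × 1000):
n(2.8) = 0.69·e^(−0.426×2.8) = 0.2093
n(3.9) = 0.69·e^(−0.426×3.9) = 0.1310
Δn = 0.2093 − 0.1310 = 0.0783

0.078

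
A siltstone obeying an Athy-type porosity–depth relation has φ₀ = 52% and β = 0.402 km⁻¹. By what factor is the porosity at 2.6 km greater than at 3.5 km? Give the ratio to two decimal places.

φ(d₁)/φ(d₂) = e^(−β·d₁)/e^(−β·d₂) = e^{β(d₂−d₁)}
= exp(0.402 × 0.9) = exp(0.3618) = 1.4359

1.44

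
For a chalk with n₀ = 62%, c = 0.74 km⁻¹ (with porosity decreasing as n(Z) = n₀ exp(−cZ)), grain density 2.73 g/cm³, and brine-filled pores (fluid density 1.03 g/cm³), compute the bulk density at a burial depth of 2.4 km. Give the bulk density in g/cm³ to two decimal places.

Porosity at depth: n = 0.62·exp(−0.74×2.4) = 0.62×0.1693 = 0.1050
Bulk density: ρ_b = (1−n)ρ_g + n·ρ_f = 0.8950×2.73 + 0.1050×1.03
       = 2.443 + 0.108 = 2.552 g/cm³

2.55 g/cm³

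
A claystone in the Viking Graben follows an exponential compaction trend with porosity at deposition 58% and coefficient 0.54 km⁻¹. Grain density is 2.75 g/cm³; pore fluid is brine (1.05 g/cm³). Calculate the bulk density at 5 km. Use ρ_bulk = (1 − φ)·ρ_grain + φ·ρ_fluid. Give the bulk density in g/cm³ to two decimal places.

Porosity at depth: phi = 0.58·exp(−0.54×5) = 0.58×0.0672 = 0.0390
Bulk density: ρ_b = (1−phi)ρ_g + phi·ρ_f = 0.9610×2.75 + 0.0390×1.05
       = 2.643 + 0.041 = 2.684 g/cm³

2.68 g/cm³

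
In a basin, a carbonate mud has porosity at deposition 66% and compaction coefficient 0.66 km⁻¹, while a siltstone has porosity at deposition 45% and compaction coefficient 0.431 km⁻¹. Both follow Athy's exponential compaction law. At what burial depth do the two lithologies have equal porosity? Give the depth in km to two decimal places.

1.67 km

Set n₀ₐ e^(−kₐz) = n₀ᵦ e^(−kᵦz) ⇒ ln(n₀ₐ/n₀ᵦ) = (kₐ − kᵦ)·z
z = ln(0.66/0.45) / (0.66 − 0.431) = 0.3830 / 0.229 = 1.672 km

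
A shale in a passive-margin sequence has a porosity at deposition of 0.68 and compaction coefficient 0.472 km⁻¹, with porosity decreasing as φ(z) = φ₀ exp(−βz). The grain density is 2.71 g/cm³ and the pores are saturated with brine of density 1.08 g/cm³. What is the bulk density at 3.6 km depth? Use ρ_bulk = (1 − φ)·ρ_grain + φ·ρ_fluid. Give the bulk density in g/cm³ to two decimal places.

Porosity at depth: φ = 0.68·exp(−0.472×3.6) = 0.68×0.1828 = 0.1243
Bulk density: ρ_b = (1−φ)ρ_g + φ·ρ_f = 0.8757×2.71 + 0.1243×1.08
       = 2.373 + 0.134 = 2.507 g/cm³

2.51 g/cm³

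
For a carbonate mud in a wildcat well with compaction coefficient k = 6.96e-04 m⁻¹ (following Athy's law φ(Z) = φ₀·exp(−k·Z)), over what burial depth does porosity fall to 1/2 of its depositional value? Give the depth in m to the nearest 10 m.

Working in km (1 km = 1000 m; k in km⁻¹ = k in m⁻¹ × 1000):
φ/φ₀ = 1/2 ⇒ exp(−k·Z) = 1/2 ⇒ Z = ln(2) / k
Z = 0.6931 / 0.696 = 0.996 km

1000 m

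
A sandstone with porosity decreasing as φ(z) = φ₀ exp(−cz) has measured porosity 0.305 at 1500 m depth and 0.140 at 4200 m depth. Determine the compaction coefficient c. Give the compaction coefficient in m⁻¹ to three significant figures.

Working in km (1 km = 1000 m; c in km⁻¹ = c in m⁻¹ × 1000):
Athy: φ(z) = φ₀ e^(−cz) ⇒ φ₁/φ₂ = e^{c(z₂−z₁)} ⇒ c = ln(φ₁/φ₂)/(z₂−z₁)
c = ln(0.305/0.14) / (4.2 − 1.5) = ln(2.179) / 2.7 = 0.7787 / 2.7 = 0.2884 km⁻¹

0.000288 m⁻¹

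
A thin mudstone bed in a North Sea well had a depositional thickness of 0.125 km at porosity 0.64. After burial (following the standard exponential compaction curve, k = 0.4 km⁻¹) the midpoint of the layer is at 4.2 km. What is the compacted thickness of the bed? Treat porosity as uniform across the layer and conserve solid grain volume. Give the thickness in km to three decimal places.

Porosity at 4.2 km: n = 0.64·exp(−0.4×4.2) = 0.1193
Solid-volume conservation: h(1−n) = h₀(1−n₀) ⇒ h = h₀·(1−n₀)/(1−n)
h = 0.125 × (1 − 0.64)/(1 − 0.1193) = 0.125 × 0.4088 = 0.0511 km

0.051 km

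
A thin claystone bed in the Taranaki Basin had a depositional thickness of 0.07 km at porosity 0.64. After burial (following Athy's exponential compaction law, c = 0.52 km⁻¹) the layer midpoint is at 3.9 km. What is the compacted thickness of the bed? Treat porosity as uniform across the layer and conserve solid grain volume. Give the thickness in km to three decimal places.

0.028 km

Porosity at 3.9 km: n = 0.64·exp(−0.52×3.9) = 0.0842
Solid-volume conservation: h(1−n) = h₀(1−n₀) ⇒ h = h₀·(1−n₀)/(1−n)
h = 0.07 × (1 − 0.64)/(1 − 0.0842) = 0.07 × 0.3931 = 0.0275 km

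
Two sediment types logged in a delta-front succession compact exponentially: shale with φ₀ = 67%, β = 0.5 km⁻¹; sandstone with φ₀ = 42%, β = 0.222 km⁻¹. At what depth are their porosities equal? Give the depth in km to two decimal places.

1.68 km

Set φ₀ₐ e^(−βₐd) = φ₀ᵦ e^(−βᵦd) ⇒ ln(φ₀ₐ/φ₀ᵦ) = (βₐ − βᵦ)·d
d = ln(0.67/0.42) / (0.5 − 0.222) = 0.4670 / 0.278 = 1.680 km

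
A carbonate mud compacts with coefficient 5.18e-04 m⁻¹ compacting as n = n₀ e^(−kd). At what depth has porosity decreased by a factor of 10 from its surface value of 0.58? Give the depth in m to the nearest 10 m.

Working in km (1 km = 1000 m; k in km⁻¹ = k in m⁻¹ × 1000):
n/n₀ = 1/10 ⇒ exp(−k·d) = 1/10 ⇒ d = ln(10) / k
d = 2.3026 / 0.518 = 4.445 km

4450 m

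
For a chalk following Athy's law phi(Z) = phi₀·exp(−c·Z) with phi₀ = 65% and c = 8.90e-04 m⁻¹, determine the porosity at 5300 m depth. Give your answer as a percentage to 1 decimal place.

0.6%

Working in km (1 km = 1000 m; c in km⁻¹ = c in m⁻¹ × 1000):
phi = phi₀·exp(−c·Z) = 0.65 × exp(−0.89 × 5.3) = 0.65 × exp(−4.717)
  = 0.65 × 0.0089 = 0.0058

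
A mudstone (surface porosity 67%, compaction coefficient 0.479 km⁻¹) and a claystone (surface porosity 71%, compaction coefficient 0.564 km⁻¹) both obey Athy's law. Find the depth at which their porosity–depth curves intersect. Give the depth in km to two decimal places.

Set n₀ₐ e^(−cₐd) = n₀ᵦ e^(−cᵦd) ⇒ ln(n₀ₐ/n₀ᵦ) = (cₐ − cᵦ)·d
d = ln(0.67/0.71) / (0.479 − 0.564) = -0.0580 / -0.085 = 0.682 km

0.68 km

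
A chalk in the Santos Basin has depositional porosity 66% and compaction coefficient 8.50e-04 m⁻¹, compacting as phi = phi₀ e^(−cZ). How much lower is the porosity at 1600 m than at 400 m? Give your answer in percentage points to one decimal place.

Working in km (1 km = 1000 m; c in km⁻¹ = c in m⁻¹ × 1000):
phi(0.4) = 0.66·e^(−0.85×0.4) = 0.4698
phi(1.6) = 0.66·e^(−0.85×1.6) = 0.1694
Δphi = 0.4698 − 0.1694 = 0.3004

30.0 percentage points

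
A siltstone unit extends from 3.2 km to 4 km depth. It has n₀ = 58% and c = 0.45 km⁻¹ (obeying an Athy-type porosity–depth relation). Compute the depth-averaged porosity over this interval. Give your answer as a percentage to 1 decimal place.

⟨n⟩ = (1/(z₂−z₁)) ∫ n₀ e^(−cz) dz = n₀·(e^(−c·z₁) − e^(−c·z₂)) / (c·(z₂−z₁))
e^(−0.45×3.2) = 0.2369; e^(−0.45×4) = 0.1653
⟨n⟩ = 0.58 × (0.2369 − 0.1653) / (0.45 × 0.8) = 0.58 × 0.1990 = 0.1154

11.5%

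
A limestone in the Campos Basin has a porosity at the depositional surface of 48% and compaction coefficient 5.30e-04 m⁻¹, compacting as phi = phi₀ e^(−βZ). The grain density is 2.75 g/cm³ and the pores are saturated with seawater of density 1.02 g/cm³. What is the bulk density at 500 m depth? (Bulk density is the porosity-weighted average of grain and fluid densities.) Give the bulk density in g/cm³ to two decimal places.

2.11 g/cm³

Working in km (1 km = 1000 m; β in km⁻¹ = β in m⁻¹ × 1000):
Porosity at depth: phi = 0.48·exp(−0.53×0.5) = 0.48×0.7672 = 0.3683
Bulk density: ρ_b = (1−phi)ρ_g + phi·ρ_f = 0.6317×2.75 + 0.3683×1.02
       = 1.737 + 0.376 = 2.113 g/cm³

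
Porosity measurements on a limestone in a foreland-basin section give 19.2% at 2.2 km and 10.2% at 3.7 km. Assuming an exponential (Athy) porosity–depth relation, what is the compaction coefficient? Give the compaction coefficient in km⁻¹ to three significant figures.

0.422 km⁻¹

Athy: phi(z) = phi₀ e^(−cz) ⇒ phi₁/phi₂ = e^{c(z₂−z₁)} ⇒ c = ln(phi₁/phi₂)/(z₂−z₁)
c = ln(0.192/0.102) / (3.7 − 2.2) = ln(1.882) / 1.5 = 0.6325 / 1.5 = 0.4217 km⁻¹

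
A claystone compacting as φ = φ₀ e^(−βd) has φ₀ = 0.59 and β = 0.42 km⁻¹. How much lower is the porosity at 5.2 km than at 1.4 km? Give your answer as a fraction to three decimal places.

0.261

φ(1.4) = 0.59·e^(−0.42×1.4) = 0.3277
φ(5.2) = 0.59·e^(−0.42×5.2) = 0.0664
Δφ = 0.3277 − 0.0664 = 0.2613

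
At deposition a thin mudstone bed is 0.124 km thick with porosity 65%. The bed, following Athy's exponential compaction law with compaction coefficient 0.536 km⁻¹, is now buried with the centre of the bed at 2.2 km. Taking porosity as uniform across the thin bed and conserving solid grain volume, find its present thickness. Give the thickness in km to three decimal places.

Porosity at 2.2 km: phi = 0.65·exp(−0.536×2.2) = 0.1999
Solid-volume conservation: h(1−phi) = h₀(1−phi₀) ⇒ h = h₀·(1−phi₀)/(1−phi)
h = 0.124 × (1 − 0.65)/(1 − 0.1999) = 0.124 × 0.4374 = 0.0542 km

0.054 km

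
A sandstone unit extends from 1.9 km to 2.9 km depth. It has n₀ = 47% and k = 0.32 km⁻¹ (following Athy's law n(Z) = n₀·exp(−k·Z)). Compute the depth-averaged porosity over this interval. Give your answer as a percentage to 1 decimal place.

⟨n⟩ = (1/(Z₂−Z₁)) ∫ n₀ e^(−kZ) dZ = n₀·(e^(−k·Z₁) − e^(−k·Z₂)) / (k·(Z₂−Z₁))
e^(−0.32×1.9) = 0.5444; e^(−0.32×2.9) = 0.3953
⟨n⟩ = 0.47 × (0.5444 − 0.3953) / (0.32 × 1) = 0.47 × 0.4659 = 0.2190

21.9%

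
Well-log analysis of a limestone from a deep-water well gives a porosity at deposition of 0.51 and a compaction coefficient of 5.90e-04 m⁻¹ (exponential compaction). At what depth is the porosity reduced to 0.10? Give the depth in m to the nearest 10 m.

2760 m

Working in km (1 km = 1000 m; β in km⁻¹ = β in m⁻¹ × 1000):
Invert Athy's law: Z = ln(n₀/n) / β
Z = ln(0.51/0.1) / 0.59 = ln(5.1) / 0.59 = 1.6292 / 0.59 = 2.761 km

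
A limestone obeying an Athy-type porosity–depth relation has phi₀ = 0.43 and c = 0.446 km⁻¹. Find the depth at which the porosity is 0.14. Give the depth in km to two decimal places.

2.52 km

Invert Athy's law: z = ln(phi₀/phi) / c
z = ln(0.43/0.14) / 0.446 = ln(3.071) / 0.446 = 1.1221 / 0.446 = 2.516 km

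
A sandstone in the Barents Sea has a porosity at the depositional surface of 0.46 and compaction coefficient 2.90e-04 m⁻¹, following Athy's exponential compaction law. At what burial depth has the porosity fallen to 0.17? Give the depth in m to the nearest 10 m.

3430 m

Working in km (1 km = 1000 m; β in km⁻¹ = β in m⁻¹ × 1000):
Invert Athy's law: d = ln(φ₀/φ) / β
d = ln(0.46/0.17) / 0.29 = ln(2.706) / 0.29 = 0.9954 / 0.29 = 3.433 km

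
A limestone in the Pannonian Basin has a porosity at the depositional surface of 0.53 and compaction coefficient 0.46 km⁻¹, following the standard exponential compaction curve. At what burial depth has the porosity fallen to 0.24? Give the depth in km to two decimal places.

1.72 km

Invert Athy's law: Z = ln(phi₀/phi) / c
Z = ln(0.53/0.24) / 0.46 = ln(2.208) / 0.46 = 0.7922 / 0.46 = 1.722 km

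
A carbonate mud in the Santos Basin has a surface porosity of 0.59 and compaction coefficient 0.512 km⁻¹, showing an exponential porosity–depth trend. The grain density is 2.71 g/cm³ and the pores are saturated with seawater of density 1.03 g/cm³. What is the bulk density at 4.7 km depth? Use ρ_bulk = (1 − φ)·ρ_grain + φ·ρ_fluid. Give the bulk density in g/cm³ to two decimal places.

Porosity at depth: n = 0.59·exp(−0.512×4.7) = 0.59×0.0901 = 0.0532
Bulk density: ρ_b = (1−n)ρ_g + n·ρ_f = 0.9468×2.71 + 0.0532×1.03
       = 2.566 + 0.055 = 2.621 g/cm³

2.62 g/cm³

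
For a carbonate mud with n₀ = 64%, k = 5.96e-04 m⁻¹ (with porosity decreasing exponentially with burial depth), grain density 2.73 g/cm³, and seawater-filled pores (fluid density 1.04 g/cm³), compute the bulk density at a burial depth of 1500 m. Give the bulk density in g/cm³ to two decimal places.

2.29 g/cm³

Working in km (1 km = 1000 m; k in km⁻¹ = k in m⁻¹ × 1000):
Porosity at depth: n = 0.64·exp(−0.596×1.5) = 0.64×0.4090 = 0.2618
Bulk density: ρ_b = (1−n)ρ_g + n·ρ_f = 0.7382×2.73 + 0.2618×1.04
       = 2.015 + 0.272 = 2.288 g/cm³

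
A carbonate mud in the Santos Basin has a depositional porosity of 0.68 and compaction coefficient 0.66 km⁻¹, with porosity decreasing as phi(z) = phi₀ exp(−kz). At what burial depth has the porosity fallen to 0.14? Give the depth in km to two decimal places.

Invert Athy's law: z = ln(phi₀/phi) / k
z = ln(0.68/0.14) / 0.66 = ln(4.857) / 0.66 = 1.5805 / 0.66 = 2.395 km

2.39 km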